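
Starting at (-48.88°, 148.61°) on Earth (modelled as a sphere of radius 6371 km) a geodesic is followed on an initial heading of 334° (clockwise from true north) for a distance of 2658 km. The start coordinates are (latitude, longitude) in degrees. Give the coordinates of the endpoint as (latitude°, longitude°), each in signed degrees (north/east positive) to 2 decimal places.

-26.69°, 137.14°

Angular distance δ = d/R = 2658/6371 = 0.41720 rad; initial bearing θ = 5.8294 rad.
sin φ₂ = sin φ₁ cos δ + cos φ₁ sin δ cos θ = (-0.7533)(0.9142) + (0.6576)(0.4052)(0.8988) = -0.4492, so φ₂ = -26.69°.
Δλ = atan2(sin θ sin δ cos φ₁, cos δ − sin φ₁ sin φ₂) = atan2(-0.1168, 0.5758) = -11.468°.
λ₂ = 148.610° − 11.468° = 137.14°.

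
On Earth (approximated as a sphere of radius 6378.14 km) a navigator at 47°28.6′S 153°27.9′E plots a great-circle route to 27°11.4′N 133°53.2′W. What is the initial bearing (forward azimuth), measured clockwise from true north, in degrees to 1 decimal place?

59.3°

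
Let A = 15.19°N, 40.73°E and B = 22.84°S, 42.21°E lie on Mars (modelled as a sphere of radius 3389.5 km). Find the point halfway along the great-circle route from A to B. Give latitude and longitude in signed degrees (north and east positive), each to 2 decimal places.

The central angle between A and B is δ = 0.6642 rad.
With f = 0.5, the slerp weights are sin((1−f)δ)/sin δ = 0.5289 and sin(fδ)/sin δ = 0.5289.
Weighted sum of the unit vectors: (0.5289)·(0.7313,0.6297,0.2620) + (0.5289)·(0.6826,0.6192,-0.3882) = (0.7478, 0.6605, -0.0667).
Converting back: φ = atan2(z, √(x²+y²)) = -3.83°, λ = atan2(y, x) = 41.45°.

-3.83°, 41.45°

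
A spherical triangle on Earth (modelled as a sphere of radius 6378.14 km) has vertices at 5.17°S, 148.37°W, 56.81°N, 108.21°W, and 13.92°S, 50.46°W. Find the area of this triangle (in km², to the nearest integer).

Side lengths (central angles): a = 1.4885, b = 1.6824, c = 1.2226 rad; semiperimeter s = 2.1967.
By l'Huilier's theorem, tan(E/4) = √[tan(s/2) tan((s−a)/2) tan((s−b)/2) tan((s−c)/2)], giving spherical excess E = 1.2295 rad.
Area = E·R² = 1.2295 × (6378.14)² ≈ 50016759 km².

50016759 km²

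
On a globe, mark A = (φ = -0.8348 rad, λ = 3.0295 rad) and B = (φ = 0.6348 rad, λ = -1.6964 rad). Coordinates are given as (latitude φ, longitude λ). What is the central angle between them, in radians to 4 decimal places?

2.0177 rad

With latitudes φ₁ = -47.831°, φ₂ = 36.371° and longitude difference Δλ = 89.226°:
Haversine: a = sin²(Δφ/2) + cos φ₁ cos φ₂ sin²(Δλ/2) = 0.4495 + (0.6713)(0.8052)(0.4932) = 0.71611.
Central angle c = 2·arcsin(√a) = 2.01775 rad.
So the angular separation is 2.0177 rad.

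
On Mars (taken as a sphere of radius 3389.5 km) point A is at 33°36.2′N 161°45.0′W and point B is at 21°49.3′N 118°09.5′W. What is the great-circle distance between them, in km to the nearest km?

In radians: φ₁ = 0.5865, φ₂ = 0.3809, Δλ = 43.592° = 0.7608 rad.
Haversine: a = sin²(Δφ/2) + cos φ₁ cos φ₂ sin²(Δλ/2) = 0.0105 + (0.8329)(0.9283)(0.1379) = 0.11713.
Central angle c = 2·arcsin(√a) = 0.69861 rad.
Distance = R·c = 3389.5 × 0.6986 ≈ 2368 km.

2368 km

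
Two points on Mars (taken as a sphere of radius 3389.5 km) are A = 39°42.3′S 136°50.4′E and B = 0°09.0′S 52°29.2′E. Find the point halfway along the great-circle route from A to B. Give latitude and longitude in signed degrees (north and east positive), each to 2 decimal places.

The central angle between A and B is δ = 1.4933 rad.
With f = 0.5, the slerp weights are sin((1−f)δ)/sin δ = 0.6812 and sin(fδ)/sin δ = 0.6812.
Weighted sum of the unit vectors: (0.6812)·(-0.5612,0.5263,-0.6388) + (0.6812)·(0.6089,0.7932,-0.0026) = (0.0325, 0.8989, -0.4370).
Converting back: φ = atan2(z, √(x²+y²)) = -25.91°, λ = atan2(y, x) = 87.93°.

-25.91°, 87.93°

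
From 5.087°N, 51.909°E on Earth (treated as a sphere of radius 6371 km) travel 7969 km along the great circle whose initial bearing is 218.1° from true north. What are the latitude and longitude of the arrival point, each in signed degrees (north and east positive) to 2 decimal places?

Angular distance δ = d/R = 7969/6371 = 1.25082 rad; initial bearing θ = 3.8066 rad.
sin φ₂ = sin φ₁ cos δ + cos φ₁ sin δ cos θ = (0.0887)(0.3145) + (0.9961)(0.9492)(-0.7869) = -0.7162, so φ₂ = -45.74°.
Δλ = atan2(sin θ sin δ cos φ₁, cos δ − sin φ₁ sin φ₂) = atan2(-0.5834, 0.3780) = -57.057°.
λ₂ = 51.909° − 57.057° = -5.15°.

-45.74°, -5.15°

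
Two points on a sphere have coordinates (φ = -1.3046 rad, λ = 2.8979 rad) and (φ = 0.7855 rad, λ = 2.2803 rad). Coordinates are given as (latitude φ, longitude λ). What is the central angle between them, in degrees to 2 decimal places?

122.05°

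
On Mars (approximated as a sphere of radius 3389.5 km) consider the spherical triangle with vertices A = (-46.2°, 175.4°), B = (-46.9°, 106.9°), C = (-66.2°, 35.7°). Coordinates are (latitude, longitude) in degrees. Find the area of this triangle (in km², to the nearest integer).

3601860 km²

Side lengths (central angles): a = 0.7122, b = 1.1070, c = 0.7949 rad; semiperimeter s = 1.3071.
By l'Huilier's theorem, tan(E/4) = √[tan(s/2) tan((s−a)/2) tan((s−b)/2) tan((s−c)/2)], giving spherical excess E = 0.3135 rad.
Area = E·R² = 0.3135 × (3389.5)² ≈ 3601860 km².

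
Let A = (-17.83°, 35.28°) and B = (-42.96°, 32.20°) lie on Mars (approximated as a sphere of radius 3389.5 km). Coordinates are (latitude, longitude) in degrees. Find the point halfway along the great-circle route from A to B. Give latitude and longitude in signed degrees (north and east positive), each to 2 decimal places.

-30.40°, 33.94°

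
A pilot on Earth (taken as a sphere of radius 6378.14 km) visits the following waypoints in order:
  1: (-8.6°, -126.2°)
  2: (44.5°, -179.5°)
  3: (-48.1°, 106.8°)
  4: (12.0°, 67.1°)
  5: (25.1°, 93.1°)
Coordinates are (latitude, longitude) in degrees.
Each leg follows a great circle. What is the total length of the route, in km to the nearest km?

Leg 1→2: central angle 1.2486 rad, distance 7963.7 km.
Leg 2→3: central angle 1.9693 rad, distance 12560.2 km.
Leg 3→4: central angle 1.2155 rad, distance 7752.7 km.
Leg 4→5: central angle 0.4857 rad, distance 3098.1 km.
Total: 7963.7 + 12560.2 + 7752.7 + 3098.1 ≈ 31375 km.

31375 km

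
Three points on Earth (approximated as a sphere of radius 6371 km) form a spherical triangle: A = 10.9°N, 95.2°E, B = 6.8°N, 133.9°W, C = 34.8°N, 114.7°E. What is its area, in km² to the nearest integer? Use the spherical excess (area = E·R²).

19113726 km²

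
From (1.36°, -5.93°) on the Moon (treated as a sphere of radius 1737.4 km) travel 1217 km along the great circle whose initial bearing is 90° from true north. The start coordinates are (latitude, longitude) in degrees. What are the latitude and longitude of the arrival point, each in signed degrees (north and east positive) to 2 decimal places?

1.04°, 34.21°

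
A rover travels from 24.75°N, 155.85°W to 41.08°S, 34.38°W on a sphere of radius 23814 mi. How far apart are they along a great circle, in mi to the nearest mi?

In radians: φ₁ = 0.4320, φ₂ = -0.7170, Δλ = 121.470° = 2.1201 rad.
Haversine: a = sin²(Δφ/2) + cos φ₁ cos φ₂ sin²(Δλ/2) = 0.2953 + (0.9081)(0.7538)(0.7610) = 0.81624.
Central angle c = 2·arcsin(√a) = 2.25554 rad.
Distance = R·c = 23814 × 2.2555 ≈ 53714 mi.

53714 mi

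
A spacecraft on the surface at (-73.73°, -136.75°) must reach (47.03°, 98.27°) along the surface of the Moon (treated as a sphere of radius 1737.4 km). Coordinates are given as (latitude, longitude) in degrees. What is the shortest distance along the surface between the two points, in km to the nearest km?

Let φ₁ = -1.2868 rad, φ₂ = 0.8208 rad, and Δλ = -2.1813 rad.
cos c = sin φ₁ sin φ₂ + cos φ₁ cos φ₂ cos Δλ = (-0.9600)(0.7317) + (0.2802)(0.6816)(-0.5733) = -0.81189,
so c = arccos(-0.81189) = 2.51817 rad.
Distance = R·c = 1737.4 × 2.5182 ≈ 4375 km.

4375 km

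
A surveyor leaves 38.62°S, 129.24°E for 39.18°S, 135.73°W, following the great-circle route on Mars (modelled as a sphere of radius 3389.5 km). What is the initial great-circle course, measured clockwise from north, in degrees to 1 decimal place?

124.8°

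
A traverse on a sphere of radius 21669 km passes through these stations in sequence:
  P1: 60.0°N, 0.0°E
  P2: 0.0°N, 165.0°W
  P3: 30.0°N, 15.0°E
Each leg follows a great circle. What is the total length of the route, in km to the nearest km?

101689 km

Leg P1→P2: central angle 2.0748 rad, distance 44959.5 km.
Leg P2→P3: central angle 2.6180 rad, distance 56729.3 km.
Total: 44959.5 + 56729.3 ≈ 101689 km.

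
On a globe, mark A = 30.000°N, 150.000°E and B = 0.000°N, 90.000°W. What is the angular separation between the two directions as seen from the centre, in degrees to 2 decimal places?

115.66°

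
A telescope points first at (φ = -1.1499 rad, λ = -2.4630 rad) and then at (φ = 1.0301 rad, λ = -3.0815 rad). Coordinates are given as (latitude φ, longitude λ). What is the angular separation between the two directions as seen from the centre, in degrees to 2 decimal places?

In radians: φ₁ = -1.1499, φ₂ = 1.0301, Δλ = -35.437° = -0.6185 rad.
Haversine: a = sin²(Δφ/2) + cos φ₁ cos φ₂ sin²(Δλ/2) = 0.7861 + (0.4086)(0.5147)(0.0926) = 0.80559.
Central angle c = 2·arcsin(√a) = 2.22834 rad.
So the angular separation is 127.67°.

127.67°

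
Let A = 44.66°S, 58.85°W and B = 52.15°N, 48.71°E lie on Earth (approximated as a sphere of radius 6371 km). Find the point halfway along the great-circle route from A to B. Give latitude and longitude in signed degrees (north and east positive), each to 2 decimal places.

6.29°, -10.82°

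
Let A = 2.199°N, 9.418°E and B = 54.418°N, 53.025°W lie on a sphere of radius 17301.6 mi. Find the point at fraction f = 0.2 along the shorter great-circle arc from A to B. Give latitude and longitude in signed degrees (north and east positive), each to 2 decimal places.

The central angle between A and B is δ = 1.2659 rad.
With f = 0.2, the slerp weights are sin((1−f)δ)/sin δ = 0.8893 and sin(fδ)/sin δ = 0.2626.
Weighted sum of the unit vectors: (0.8893)·(0.9858,0.1635,0.0384) + (0.2626)·(0.3500,-0.4649,0.8133) = (0.9686, 0.0233, 0.2477).
Converting back: φ = atan2(z, √(x²+y²)) = 14.34°, λ = atan2(y, x) = 1.38°.

14.34°, 1.38°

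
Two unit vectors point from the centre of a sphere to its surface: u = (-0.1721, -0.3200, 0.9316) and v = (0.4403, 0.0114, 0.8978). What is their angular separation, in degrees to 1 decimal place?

u·v = 0.7570; |u| = 0.9999, |v| = 1.0000.
cos θ = (u·v)/(|u||v|) = 0.7570, so θ = 40.8°.

40.8°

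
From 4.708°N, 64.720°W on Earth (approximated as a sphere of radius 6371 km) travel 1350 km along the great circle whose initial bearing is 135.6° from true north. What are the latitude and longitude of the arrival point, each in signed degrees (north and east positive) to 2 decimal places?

Angular distance δ = d/R = 1350/6371 = 0.21190 rad; initial bearing θ = 2.3667 rad.
sin φ₂ = sin φ₁ cos δ + cos φ₁ sin δ cos θ = (0.0821)(0.9776) + (0.9966)(0.2103)(-0.7145) = -0.0695, so φ₂ = -3.99°.
Δλ = atan2(sin θ sin δ cos φ₁, cos δ − sin φ₁ sin φ₂) = atan2(0.1467, 0.9833) = 8.482°.
λ₂ = -64.720° + 8.482° = -56.24°.

-3.99°, -56.24°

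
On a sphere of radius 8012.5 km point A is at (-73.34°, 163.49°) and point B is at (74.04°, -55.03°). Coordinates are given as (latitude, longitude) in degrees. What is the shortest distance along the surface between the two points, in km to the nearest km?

23683 km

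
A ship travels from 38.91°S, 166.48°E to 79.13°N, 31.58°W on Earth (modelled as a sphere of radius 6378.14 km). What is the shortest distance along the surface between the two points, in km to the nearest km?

In radians: φ₁ = -0.6791, φ₂ = 1.3811, Δλ = 161.940° = 2.8264 rad.
cos c = sin φ₁ sin φ₂ + cos φ₁ cos φ₂ cos Δλ = (-0.6281)(0.9821) + (0.7781)(0.1886)(-0.9507) = -0.75634,
so c = arccos(-0.75634) = 2.42850 rad.
Distance = R·c = 6378.14 × 2.4285 ≈ 15489 km.

15489 km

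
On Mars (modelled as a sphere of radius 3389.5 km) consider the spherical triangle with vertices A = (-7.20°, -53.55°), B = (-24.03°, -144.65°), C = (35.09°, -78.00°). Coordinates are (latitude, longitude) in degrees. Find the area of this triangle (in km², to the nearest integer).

Side lengths (central angles): a = 1.5086, b = 0.8407, c = 1.5371 rad; semiperimeter s = 1.9432.
By l'Huilier's theorem, tan(E/4) = √[tan(s/2) tan((s−a)/2) tan((s−b)/2) tan((s−c)/2)], giving spherical excess E = 0.7984 rad.
Area = E·R² = 0.7984 × (3389.5)² ≈ 9172890 km².

9172890 km²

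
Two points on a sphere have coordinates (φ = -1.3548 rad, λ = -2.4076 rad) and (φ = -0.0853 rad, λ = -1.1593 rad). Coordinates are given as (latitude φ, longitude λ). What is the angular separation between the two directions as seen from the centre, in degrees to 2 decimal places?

81.32°

In radians: φ₁ = -1.3548, φ₂ = -0.0853, Δλ = 71.522° = 1.2483 rad.
Haversine: a = sin²(Δφ/2) + cos φ₁ cos φ₂ sin²(Δλ/2) = 0.3516 + (0.2143)(0.9964)(0.3415) = 0.42455.
Central angle c = 2·arcsin(√a) = 1.41932 rad.
So the angular separation is 81.32°.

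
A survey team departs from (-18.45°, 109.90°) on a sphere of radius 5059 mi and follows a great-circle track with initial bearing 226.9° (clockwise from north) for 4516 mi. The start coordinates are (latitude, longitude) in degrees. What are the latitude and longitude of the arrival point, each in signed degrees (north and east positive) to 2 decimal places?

-44.69°, 56.79°

Angular distance δ = d/R = 4516/5059 = 0.89267 rad; initial bearing θ = 3.9602 rad.
sin φ₂ = sin φ₁ cos δ + cos φ₁ sin δ cos θ = (-0.3165)(0.6273) + (0.9486)(0.7787)(-0.6833) = -0.7033, so φ₂ = -44.69°.
Δλ = atan2(sin θ sin δ cos φ₁, cos δ − sin φ₁ sin φ₂) = atan2(-0.5394, 0.4048) = -53.115°.
λ₂ = 109.900° − 53.115° = 56.79°.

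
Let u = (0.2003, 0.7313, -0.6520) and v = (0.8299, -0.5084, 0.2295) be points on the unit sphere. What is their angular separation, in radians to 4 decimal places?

1.9339 rad

u·v = -0.3552; |u| = 1.0000, |v| = 0.9999.
cos θ = (u·v)/(|u||v|) = -0.3552, so θ = 1.9339 rad.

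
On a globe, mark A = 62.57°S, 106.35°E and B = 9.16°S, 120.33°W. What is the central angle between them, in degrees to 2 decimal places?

Let φ₁ = -1.0921 rad, φ₂ = -0.1599 rad, and Δλ = 2.3269 rad.
Haversine: a = sin²(Δφ/2) + cos φ₁ cos φ₂ sin²(Δλ/2) = 0.2020 + (0.4607)(0.9872)(0.8430) = 0.58536.
Central angle c = 2·arcsin(√a) = 1.74236 rad.
So the angular separation is 99.83°.

99.83°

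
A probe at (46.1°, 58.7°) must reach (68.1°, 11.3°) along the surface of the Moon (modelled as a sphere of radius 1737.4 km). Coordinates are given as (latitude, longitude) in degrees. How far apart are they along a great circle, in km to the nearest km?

Let φ₁ = 0.8046 rad, φ₂ = 1.1886 rad, and Δλ = -0.8273 rad.
Haversine: a = sin²(Δφ/2) + cos φ₁ cos φ₂ sin²(Δλ/2) = 0.0364 + (0.6934)(0.3730)(0.1616) = 0.07819.
Central angle c = 2·arcsin(√a) = 0.56682 rad.
Distance = R·c = 1737.4 × 0.5668 ≈ 985 km.

985 km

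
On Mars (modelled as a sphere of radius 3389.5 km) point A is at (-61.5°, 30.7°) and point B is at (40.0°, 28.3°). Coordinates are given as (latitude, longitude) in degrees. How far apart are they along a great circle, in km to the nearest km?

6006 km

Let φ₁ = -1.0734 rad, φ₂ = 0.6981 rad, and Δλ = -0.0419 rad.
cos c = sin φ₁ sin φ₂ + cos φ₁ cos φ₂ cos Δλ = (-0.8788)(0.6428) + (0.4772)(0.7660)(0.9991) = -0.19969,
so c = arccos(-0.19969) = 1.77184 rad.
Distance = R·c = 3389.5 × 1.7718 ≈ 6006 km.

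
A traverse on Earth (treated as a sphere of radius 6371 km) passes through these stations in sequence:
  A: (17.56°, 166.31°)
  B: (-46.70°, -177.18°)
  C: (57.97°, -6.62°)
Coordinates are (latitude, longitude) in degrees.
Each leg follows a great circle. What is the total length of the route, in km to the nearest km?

25945 km

Leg A→B: central angle 1.1513 rad, distance 7334.7 km.
Leg B→C: central angle 2.9211 rad, distance 18610.4 km.
Total: 7334.7 + 18610.4 ≈ 25945 km.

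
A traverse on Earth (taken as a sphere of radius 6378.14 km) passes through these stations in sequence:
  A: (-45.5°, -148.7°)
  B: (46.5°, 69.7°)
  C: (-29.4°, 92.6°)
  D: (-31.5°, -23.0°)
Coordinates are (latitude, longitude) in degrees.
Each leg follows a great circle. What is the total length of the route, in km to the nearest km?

36284 km

Leg A→B: central angle 2.6803 rad, distance 17095.4 km.
Leg B→C: central angle 1.3732 rad, distance 8758.2 km.
Leg C→D: central angle 1.6353 rad, distance 10430.2 km.
Total: 17095.4 + 8758.2 + 10430.2 ≈ 36284 km.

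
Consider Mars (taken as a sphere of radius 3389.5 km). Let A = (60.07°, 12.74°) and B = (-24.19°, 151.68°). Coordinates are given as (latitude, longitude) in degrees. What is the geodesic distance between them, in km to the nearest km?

Let φ₁ = 1.0484 rad, φ₂ = -0.4222 rad, and Δλ = 2.4250 rad.
cos c = sin φ₁ sin φ₂ + cos φ₁ cos φ₂ cos Δλ = (0.8666)(-0.4098) + (0.4989)(0.9122)(-0.7540) = -0.69829,
so c = arccos(-0.69829) = 2.34381 rad.
Distance = R·c = 3389.5 × 2.3438 ≈ 7944 km.

7944 km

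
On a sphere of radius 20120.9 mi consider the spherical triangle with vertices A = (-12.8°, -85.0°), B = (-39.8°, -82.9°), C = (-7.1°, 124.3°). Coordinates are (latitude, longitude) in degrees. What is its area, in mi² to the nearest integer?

364151309 mi²

Side lengths (central angles): a = 2.2130, b = 2.5261, c = 0.4723 rad; semiperimeter s = 2.6057.
By l'Huilier's theorem, tan(E/4) = √[tan(s/2) tan((s−a)/2) tan((s−b)/2) tan((s−c)/2)], giving spherical excess E = 0.8995 rad.
Area = E·R² = 0.8995 × (20120.9)² ≈ 364151309 mi².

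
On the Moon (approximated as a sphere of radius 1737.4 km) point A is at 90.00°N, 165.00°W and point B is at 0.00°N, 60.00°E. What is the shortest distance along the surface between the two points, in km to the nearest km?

2729 km

In radians: φ₁ = 1.5708, φ₂ = 0.0000, Δλ = -135.000° = -2.3562 rad.
cos c = sin φ₁ sin φ₂ + cos φ₁ cos φ₂ cos Δλ = (1.0000)(0.0000) + (0.0000)(1.0000)(-0.7071) = 0.00000,
so c = arccos(0.00000) = 1.57080 rad.
Distance = R·c = 1737.4 × 1.5708 ≈ 2729 km.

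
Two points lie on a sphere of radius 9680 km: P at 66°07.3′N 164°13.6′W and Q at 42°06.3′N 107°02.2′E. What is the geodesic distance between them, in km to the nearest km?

8735 km

Let φ₁ = 1.1540 rad, φ₂ = 0.7349 rad, and Δλ = -1.5487 rad.
cos c = sin φ₁ sin φ₂ + cos φ₁ cos φ₂ cos Δλ = (0.9144)(0.6705) + (0.4048)(0.7419)(0.0220) = 0.61972,
so c = arccos(0.61972) = 0.90241 rad.
Distance = R·c = 9680 × 0.9024 ≈ 8735 km.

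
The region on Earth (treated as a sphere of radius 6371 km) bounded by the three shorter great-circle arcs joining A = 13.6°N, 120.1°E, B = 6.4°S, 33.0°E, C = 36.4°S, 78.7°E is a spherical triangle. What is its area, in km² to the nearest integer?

24403728 km²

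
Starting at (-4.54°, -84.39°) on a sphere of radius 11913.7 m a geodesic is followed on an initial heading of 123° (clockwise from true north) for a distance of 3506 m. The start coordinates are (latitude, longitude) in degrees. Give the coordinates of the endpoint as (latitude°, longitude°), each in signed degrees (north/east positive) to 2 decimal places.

Angular distance δ = d/R = 3506/11913.7 = 0.29428 rad; initial bearing θ = 2.1468 rad.
sin φ₂ = sin φ₁ cos δ + cos φ₁ sin δ cos θ = (-0.0792)(0.9570) + (0.9969)(0.2901)(-0.5446) = -0.2332, so φ₂ = -13.49°.
Δλ = atan2(sin θ sin δ cos φ₁, cos δ − sin φ₁ sin φ₂) = atan2(0.2425, 0.9385) = 14.487°.
λ₂ = -84.390° + 14.487° = -69.90°.

-13.49°, -69.90°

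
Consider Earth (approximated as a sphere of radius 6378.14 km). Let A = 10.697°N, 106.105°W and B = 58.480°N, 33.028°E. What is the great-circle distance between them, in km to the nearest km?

11501 km

With latitudes φ₁ = 10.697°, φ₂ = 58.480° and longitude difference Δλ = 139.133°:
cos c = sin φ₁ sin φ₂ + cos φ₁ cos φ₂ cos Δλ = (0.1856)(0.8525) + (0.9826)(0.5228)(-0.7562) = -0.23026,
so c = arccos(-0.23026) = 1.80314 rad.
Distance = R·c = 6378.14 × 1.8031 ≈ 11501 km.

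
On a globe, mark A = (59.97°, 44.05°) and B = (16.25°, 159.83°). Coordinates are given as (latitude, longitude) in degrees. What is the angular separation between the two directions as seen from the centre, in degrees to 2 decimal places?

Let φ₁ = 1.0467 rad, φ₂ = 0.2836 rad, and Δλ = 2.0207 rad.
Haversine: a = sin²(Δφ/2) + cos φ₁ cos φ₂ sin²(Δλ/2) = 0.1386 + (0.5005)(0.9600)(0.7175) = 0.48335.
Central angle c = 2·arcsin(√a) = 1.53748 rad.
So the angular separation is 88.09°.

88.09°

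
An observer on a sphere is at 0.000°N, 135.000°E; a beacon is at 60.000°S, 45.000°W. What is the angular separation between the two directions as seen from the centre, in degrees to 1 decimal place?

With latitudes φ₁ = 0.000°, φ₂ = -60.000° and longitude difference Δλ = -180.000°:
cos c = sin φ₁ sin φ₂ + cos φ₁ cos φ₂ cos Δλ = (0.0000)(-0.8660) + (1.0000)(0.5000)(-1.0000) = -0.50000,
so c = arccos(-0.50000) = 2.09440 rad.
So the angular separation is 120.0°.

120.0°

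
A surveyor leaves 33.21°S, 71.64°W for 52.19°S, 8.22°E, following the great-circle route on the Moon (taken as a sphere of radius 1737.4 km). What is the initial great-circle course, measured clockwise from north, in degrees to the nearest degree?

135°

Δλ = 79.860° = 1.3938 rad.
y = sin Δλ · cos φ₂ = (0.9844)(0.6130) = 0.6035
x = cos φ₁ sin φ₂ − sin φ₁ cos φ₂ cos Δλ = (0.8367)(-0.7900) − (-0.5477)(0.6130)(0.1761) = -0.6019
θ = atan2(y, x) = 134.93°, so the bearing is 135°.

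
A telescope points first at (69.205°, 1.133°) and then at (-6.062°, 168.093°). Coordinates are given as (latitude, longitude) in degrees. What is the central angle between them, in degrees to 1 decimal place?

116.3°

Let φ₁ = 1.2079 rad, φ₂ = -0.1058 rad, and Δλ = 2.9140 rad.
Haversine: a = sin²(Δφ/2) + cos φ₁ cos φ₂ sin²(Δλ/2) = 0.3728 + (0.3550)(0.9944)(0.9871) = 0.72133.
Central angle c = 2·arcsin(√a) = 2.02936 rad.
So the angular separation is 116.3°.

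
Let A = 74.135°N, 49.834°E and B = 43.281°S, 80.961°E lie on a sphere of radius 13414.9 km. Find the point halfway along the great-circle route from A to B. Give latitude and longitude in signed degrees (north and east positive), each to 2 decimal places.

15.86°, 72.60°

The central angle between A and B is δ = 2.0819 rad.
With f = 0.5, the slerp weights are sin((1−f)δ)/sin δ = 0.9893 and sin(fδ)/sin δ = 0.9893.
Weighted sum of the unit vectors: (0.9893)·(0.1763,0.2089,0.9619) + (0.9893)·(0.1144,0.7190,-0.6856) = (0.2876, 0.9179, 0.2734).
Converting back: φ = atan2(z, √(x²+y²)) = 15.86°, λ = atan2(y, x) = 72.60°.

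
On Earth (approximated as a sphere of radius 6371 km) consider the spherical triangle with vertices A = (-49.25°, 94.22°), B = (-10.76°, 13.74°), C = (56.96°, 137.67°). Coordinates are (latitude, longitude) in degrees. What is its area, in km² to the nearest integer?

89503368 km²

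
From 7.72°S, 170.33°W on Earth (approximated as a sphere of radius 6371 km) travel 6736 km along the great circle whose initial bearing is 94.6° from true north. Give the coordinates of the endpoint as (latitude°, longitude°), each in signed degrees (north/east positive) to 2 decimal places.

Angular distance δ = d/R = 6736/6371 = 1.05729 rad; initial bearing θ = 1.6511 rad.
sin φ₂ = sin φ₁ cos δ + cos φ₁ sin δ cos θ = (-0.1343)(0.4912) + (0.9909)(0.8710)(-0.0802) = -0.1352, so φ₂ = -7.77°.
Δλ = atan2(sin θ sin δ cos φ₁, cos δ − sin φ₁ sin φ₂) = atan2(0.8604, 0.4731) = 61.196°.
λ₂ = -170.330° + 61.196° = -109.13°.

-7.77°, -109.13°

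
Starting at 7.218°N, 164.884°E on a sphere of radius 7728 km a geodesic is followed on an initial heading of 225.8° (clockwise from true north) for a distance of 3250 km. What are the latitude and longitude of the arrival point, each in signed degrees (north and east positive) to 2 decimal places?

Angular distance δ = d/R = 3250/7728 = 0.42055 rad; initial bearing θ = 3.9410 rad.
sin φ₂ = sin φ₁ cos δ + cos φ₁ sin δ cos θ = (0.1256)(0.9129) + (0.9921)(0.4083)(-0.6972) = -0.1677, so φ₂ = -9.65°.
Δλ = atan2(sin θ sin δ cos φ₁, cos δ − sin φ₁ sin φ₂) = atan2(-0.2904, 0.9339) = -17.271°.
λ₂ = 164.884° − 17.271° = 147.61°.

-9.65°, 147.61°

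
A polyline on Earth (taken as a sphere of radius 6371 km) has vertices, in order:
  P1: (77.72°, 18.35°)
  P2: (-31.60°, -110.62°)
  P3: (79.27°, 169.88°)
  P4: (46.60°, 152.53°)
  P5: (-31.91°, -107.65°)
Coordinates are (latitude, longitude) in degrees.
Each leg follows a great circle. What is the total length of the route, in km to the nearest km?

Leg P1→P2: central angle 2.2471 rad, distance 14316.4 km.
Leg P2→P3: central angle 2.0782 rad, distance 13240.3 km.
Leg P3→P4: central angle 0.5809 rad, distance 3700.9 km.
Leg P4→P5: central angle 2.0755 rad, distance 13222.9 km.
Total: 14316.4 + 13240.3 + 3700.9 + 13222.9 ≈ 44480 km.

44480 km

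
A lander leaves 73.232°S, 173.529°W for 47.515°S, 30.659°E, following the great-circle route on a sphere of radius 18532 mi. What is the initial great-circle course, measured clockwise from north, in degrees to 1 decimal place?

With φ₁ = -1.2781, φ₂ = -0.8293, Δλ = -2.7194 rad, the forward-azimuth formula gives
θ = atan2( sin Δλ cos φ₂ , cos φ₁ sin φ₂ − sin φ₁ cos φ₂ cos Δλ ) = atan2(-0.2767, -0.8027) = -160.98°.
Adding 360° brings this into [0°, 360°): 199.0°.

199.0°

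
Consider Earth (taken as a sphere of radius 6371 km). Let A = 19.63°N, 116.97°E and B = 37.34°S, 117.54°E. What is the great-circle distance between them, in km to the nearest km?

With latitudes φ₁ = 19.630°, φ₂ = -37.340° and longitude difference Δλ = 0.570°:
Haversine: a = sin²(Δφ/2) + cos φ₁ cos φ₂ sin²(Δλ/2) = 0.2275 + (0.9419)(0.7951)(0.0000) = 0.22748.
Central angle c = 2·arcsin(√a) = 0.99436 rad.
Distance = R·c = 6371 × 0.9944 ≈ 6335 km.

6335 km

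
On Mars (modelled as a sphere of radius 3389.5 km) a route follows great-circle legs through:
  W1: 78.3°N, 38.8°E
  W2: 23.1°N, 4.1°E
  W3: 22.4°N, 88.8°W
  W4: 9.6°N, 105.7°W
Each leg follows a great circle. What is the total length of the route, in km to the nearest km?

9585 km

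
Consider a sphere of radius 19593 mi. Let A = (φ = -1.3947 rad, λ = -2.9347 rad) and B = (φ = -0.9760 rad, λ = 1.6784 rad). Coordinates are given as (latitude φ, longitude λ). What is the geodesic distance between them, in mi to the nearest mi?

12420 mi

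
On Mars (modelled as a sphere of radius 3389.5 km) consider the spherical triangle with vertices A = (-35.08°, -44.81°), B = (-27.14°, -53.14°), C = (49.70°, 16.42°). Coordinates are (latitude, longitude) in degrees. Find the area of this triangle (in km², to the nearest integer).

2476691 km²

Side lengths (central angles): a = 1.7182, b = 1.7554, c = 0.1861 rad; semiperimeter s = 1.8299.
By l'Huilier's theorem, tan(E/4) = √[tan(s/2) tan((s−a)/2) tan((s−b)/2) tan((s−c)/2)], giving spherical excess E = 0.2156 rad.
Area = E·R² = 0.2156 × (3389.5)² ≈ 2476691 km².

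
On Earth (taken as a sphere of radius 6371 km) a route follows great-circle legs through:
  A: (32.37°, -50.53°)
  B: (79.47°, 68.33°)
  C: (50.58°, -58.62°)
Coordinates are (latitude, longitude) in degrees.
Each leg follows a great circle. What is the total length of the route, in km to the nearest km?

Leg A→B: central angle 1.1019 rad, distance 7020.5 km.
Leg B→C: central angle 0.8097 rad, distance 5158.3 km.
Total: 7020.5 + 5158.3 ≈ 12179 km.

12179 km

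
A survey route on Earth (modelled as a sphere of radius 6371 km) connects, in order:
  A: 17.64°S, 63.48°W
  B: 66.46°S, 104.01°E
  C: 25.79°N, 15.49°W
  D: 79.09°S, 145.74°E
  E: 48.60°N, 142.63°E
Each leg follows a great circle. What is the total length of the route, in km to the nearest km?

52740 km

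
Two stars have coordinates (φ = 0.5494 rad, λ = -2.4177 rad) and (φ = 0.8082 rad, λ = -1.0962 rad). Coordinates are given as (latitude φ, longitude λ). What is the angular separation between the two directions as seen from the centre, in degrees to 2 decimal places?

Let φ₁ = 0.5494 rad, φ₂ = 0.8082 rad, and Δλ = 1.3215 rad.
cos c = sin φ₁ sin φ₂ + cos φ₁ cos φ₂ cos Δλ = (0.5222)(0.7230) + (0.8528)(0.6908)(0.2467) = 0.52291,
so c = arccos(0.52291) = 1.02053 rad.
So the angular separation is 58.47°.

58.47°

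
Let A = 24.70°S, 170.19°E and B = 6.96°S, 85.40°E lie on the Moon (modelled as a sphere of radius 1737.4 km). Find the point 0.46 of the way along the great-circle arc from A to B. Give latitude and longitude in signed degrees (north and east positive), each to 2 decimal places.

The central angle between A and B is δ = 1.4379 rad.
With f = 0.46, the slerp weights are sin((1−f)δ)/sin δ = 0.7070 and sin(fδ)/sin δ = 0.6197.
Weighted sum of the unit vectors: (0.7070)·(-0.8952,0.1548,-0.4179) + (0.6197)·(0.0796,0.9894,-0.1212) = (-0.5836, 0.7226, -0.3705).
Converting back: φ = atan2(z, √(x²+y²)) = -21.75°, λ = atan2(y, x) = 128.92°.

-21.75°, 128.92°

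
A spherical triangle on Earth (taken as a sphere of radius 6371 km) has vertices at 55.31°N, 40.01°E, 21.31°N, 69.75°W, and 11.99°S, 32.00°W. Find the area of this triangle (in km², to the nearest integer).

32794402 km²

Side lengths (central angles): a = 0.8697, b = 1.5697, c = 1.4510 rad; semiperimeter s = 1.9452.
By l'Huilier's theorem, tan(E/4) = √[tan(s/2) tan((s−a)/2) tan((s−b)/2) tan((s−c)/2)], giving spherical excess E = 0.8080 rad.
Area = E·R² = 0.8080 × (6371)² ≈ 32794402 km².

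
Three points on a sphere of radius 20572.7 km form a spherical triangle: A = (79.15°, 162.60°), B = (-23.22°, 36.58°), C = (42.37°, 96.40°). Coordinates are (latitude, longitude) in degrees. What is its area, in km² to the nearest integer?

270650379 km²

Side lengths (central angles): a = 1.4951, b = 0.7699, c = 2.0817 rad; semiperimeter s = 2.1733.
By l'Huilier's theorem, tan(E/4) = √[tan(s/2) tan((s−a)/2) tan((s−b)/2) tan((s−c)/2)], giving spherical excess E = 0.6395 rad.
Area = E·R² = 0.6395 × (20572.7)² ≈ 270650379 km².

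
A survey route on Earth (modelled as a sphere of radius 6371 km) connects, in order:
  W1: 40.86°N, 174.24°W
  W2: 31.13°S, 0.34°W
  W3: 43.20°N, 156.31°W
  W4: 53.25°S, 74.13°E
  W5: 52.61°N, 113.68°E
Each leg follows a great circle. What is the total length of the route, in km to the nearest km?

Leg W1→W2: central angle 2.9513 rad, distance 18802.8 km.
Leg W2→W3: central angle 2.7487 rad, distance 17512.1 km.
Leg W3→W4: central angle 2.5433 rad, distance 16203.2 km.
Leg W4→W5: central angle 1.9353 rad, distance 12329.6 km.
Total: 18802.8 + 17512.1 + 16203.2 + 12329.6 ≈ 64848 km.

64848 km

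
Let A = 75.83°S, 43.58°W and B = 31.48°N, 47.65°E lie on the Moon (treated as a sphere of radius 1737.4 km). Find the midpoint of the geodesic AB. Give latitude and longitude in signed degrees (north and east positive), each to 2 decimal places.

-26.89°, 31.54°

The central angle between A and B is δ = 2.1069 rad.
With f = 0.5, the slerp weights are sin((1−f)δ)/sin δ = 1.0110 and sin(fδ)/sin δ = 1.0110.
Weighted sum of the unit vectors: (1.0110)·(0.1773,-0.1688,-0.9696) + (1.0110)·(0.5745,0.6303,0.5222) = (0.7601, 0.4666, -0.4523).
Converting back: φ = atan2(z, √(x²+y²)) = -26.89°, λ = atan2(y, x) = 31.54°.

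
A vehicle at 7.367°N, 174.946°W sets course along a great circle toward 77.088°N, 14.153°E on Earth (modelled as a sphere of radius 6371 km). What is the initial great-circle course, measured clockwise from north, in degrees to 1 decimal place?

358.0°

Δλ = -170.901° = -2.9828 rad.
y = sin Δλ · cos φ₂ = (-0.1581)(0.2235) = -0.0353
x = cos φ₁ sin φ₂ − sin φ₁ cos φ₂ cos Δλ = (0.9917)(0.9747) − (0.1282)(0.2235)(-0.9874) = 0.9950
θ = atan2(y, x) = -2.03°; adding 360° gives 358.0°.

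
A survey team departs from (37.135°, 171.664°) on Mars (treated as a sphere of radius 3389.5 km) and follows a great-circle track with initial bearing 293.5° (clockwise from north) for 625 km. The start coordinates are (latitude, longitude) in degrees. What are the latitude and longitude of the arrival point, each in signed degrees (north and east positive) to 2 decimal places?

40.67°, 158.86°

Angular distance δ = d/R = 625/3389.5 = 0.18439 rad; initial bearing θ = 5.1225 rad.
sin φ₂ = sin φ₁ cos δ + cos φ₁ sin δ cos θ = (0.6037)(0.9830) + (0.7972)(0.1833)(0.3987) = 0.6517, so φ₂ = 40.67°.
Δλ = atan2(sin θ sin δ cos φ₁, cos δ − sin φ₁ sin φ₂) = atan2(-0.1340, 0.5896) = -12.809°.
λ₂ = 171.664° − 12.809° = 158.86°.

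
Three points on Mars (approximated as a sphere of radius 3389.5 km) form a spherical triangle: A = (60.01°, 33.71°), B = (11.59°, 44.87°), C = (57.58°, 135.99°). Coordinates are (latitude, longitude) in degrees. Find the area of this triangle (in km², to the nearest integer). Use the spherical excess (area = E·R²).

Side lengths (central angles): a = 1.4108, b = 0.8310, c = 0.8574 rad; semiperimeter s = 1.5496.
By l'Huilier's theorem, tan(E/4) = √[tan(s/2) tan((s−a)/2) tan((s−b)/2) tan((s−c)/2)], giving spherical excess E = 0.3829 rad.
Area = E·R² = 0.3829 × (3389.5)² ≈ 4398804 km².

4398804 km²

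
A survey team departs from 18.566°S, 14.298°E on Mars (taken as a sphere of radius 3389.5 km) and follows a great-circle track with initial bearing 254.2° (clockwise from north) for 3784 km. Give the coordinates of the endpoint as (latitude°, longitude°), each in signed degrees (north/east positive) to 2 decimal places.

-21.82°, -54.34°

Angular distance δ = d/R = 3784/3389.5 = 1.11639 rad; initial bearing θ = 4.4366 rad.
sin φ₂ = sin φ₁ cos δ + cos φ₁ sin δ cos θ = (-0.3184)(0.4389) + (0.9480)(0.8985)(-0.2723) = -0.3717, so φ₂ = -21.82°.
Δλ = atan2(sin θ sin δ cos φ₁, cos δ − sin φ₁ sin φ₂) = atan2(-0.8196, 0.3206) = -68.636°.
λ₂ = 14.298° − 68.636° = -54.34°.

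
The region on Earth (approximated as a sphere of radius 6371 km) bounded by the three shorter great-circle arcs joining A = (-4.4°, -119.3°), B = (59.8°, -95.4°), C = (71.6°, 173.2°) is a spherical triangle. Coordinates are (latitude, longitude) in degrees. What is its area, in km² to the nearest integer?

16199637 km²

Side lengths (central angles): a = 0.6160, b = 1.5231, c = 1.1677 rad; semiperimeter s = 1.6534.
By l'Huilier's theorem, tan(E/4) = √[tan(s/2) tan((s−a)/2) tan((s−b)/2) tan((s−c)/2)], giving spherical excess E = 0.3991 rad.
Area = E·R² = 0.3991 × (6371)² ≈ 16199637 km².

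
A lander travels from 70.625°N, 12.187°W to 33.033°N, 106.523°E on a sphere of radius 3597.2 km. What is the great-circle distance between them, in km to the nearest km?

4246 km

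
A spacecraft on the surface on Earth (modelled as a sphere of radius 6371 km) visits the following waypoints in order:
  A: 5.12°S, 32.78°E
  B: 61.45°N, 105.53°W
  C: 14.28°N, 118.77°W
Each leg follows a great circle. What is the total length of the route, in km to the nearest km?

Leg A→B: central angle 2.0196 rad, distance 12866.7 km.
Leg B→C: central angle 0.8399 rad, distance 5351.2 km.
Total: 12866.7 + 5351.2 ≈ 18218 km.

18218 km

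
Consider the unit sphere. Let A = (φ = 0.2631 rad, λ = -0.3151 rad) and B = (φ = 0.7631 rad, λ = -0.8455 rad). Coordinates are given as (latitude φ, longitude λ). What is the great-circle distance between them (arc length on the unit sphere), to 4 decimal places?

Let φ₁ = 0.2631 rad, φ₂ = 0.7631 rad, and Δλ = -0.5304 rad.
cos c = sin φ₁ sin φ₂ + cos φ₁ cos φ₂ cos Δλ = (0.2601)(0.6912) + (0.9656)(0.7227)(0.8626) = 0.78170,
so c = arccos(0.78170) = 0.67340 rad.
On the unit sphere the arc length equals the central angle: 0.6734.

0.6734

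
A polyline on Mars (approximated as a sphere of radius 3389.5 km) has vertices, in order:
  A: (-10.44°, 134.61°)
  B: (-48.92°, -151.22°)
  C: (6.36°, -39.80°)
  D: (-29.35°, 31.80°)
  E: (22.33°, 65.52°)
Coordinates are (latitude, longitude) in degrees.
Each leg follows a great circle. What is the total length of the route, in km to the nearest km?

Leg A→B: central angle 1.2526 rad, distance 4245.6 km.
Leg B→C: central angle 1.8986 rad, distance 6435.4 km.
Leg C→D: central angle 1.3499 rad, distance 4575.3 km.
Leg D→E: central angle 1.0651 rad, distance 3610.2 km.
Total: 4245.6 + 6435.4 + 4575.3 + 3610.2 ≈ 18867 km.

18867 km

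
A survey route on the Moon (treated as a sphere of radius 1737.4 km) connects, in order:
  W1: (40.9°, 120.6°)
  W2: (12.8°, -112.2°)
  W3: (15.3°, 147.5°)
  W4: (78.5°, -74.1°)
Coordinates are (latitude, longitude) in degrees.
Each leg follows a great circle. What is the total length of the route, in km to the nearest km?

Leg W1→W2: central angle 1.8761 rad, distance 3259.5 km.
Leg W2→W3: central angle 1.6807 rad, distance 2920.1 km.
Leg W3→W4: central angle 1.4558 rad, distance 2529.3 km.
Total: 3259.5 + 2920.1 + 2529.3 ≈ 8709 km.

8709 km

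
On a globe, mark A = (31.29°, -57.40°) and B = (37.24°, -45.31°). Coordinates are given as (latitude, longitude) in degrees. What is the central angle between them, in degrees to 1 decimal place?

11.6°

Let φ₁ = 0.5461 rad, φ₂ = 0.6500 rad, and Δλ = 0.2110 rad.
cos c = sin φ₁ sin φ₂ + cos φ₁ cos φ₂ cos Δλ = (0.5194)(0.6052) + (0.8545)(0.7961)(0.9778) = 0.97952,
so c = arccos(0.97952) = 0.20272 rad.
So the angular separation is 11.6°.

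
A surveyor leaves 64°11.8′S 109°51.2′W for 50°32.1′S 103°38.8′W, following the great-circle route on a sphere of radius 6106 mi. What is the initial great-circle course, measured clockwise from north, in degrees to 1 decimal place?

Δλ = 6.207° = 0.1083 rad.
y = sin Δλ · cos φ₂ = (0.1081)(0.6356) = 0.0687
x = cos φ₁ sin φ₂ − sin φ₁ cos φ₂ cos Δλ = (0.4353)(-0.7720) − (-0.9003)(0.6356)(0.9941) = 0.2328
θ = atan2(y, x) = 16.44°, so the bearing is 16.4°.

16.4°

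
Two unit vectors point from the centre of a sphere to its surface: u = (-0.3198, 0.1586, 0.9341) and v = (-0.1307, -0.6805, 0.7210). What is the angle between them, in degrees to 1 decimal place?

52.6°

u·v = 0.6074; |u| = 1.0000, |v| = 1.0000.
cos θ = (u·v)/(|u||v|) = 0.6074, so θ = 52.6°.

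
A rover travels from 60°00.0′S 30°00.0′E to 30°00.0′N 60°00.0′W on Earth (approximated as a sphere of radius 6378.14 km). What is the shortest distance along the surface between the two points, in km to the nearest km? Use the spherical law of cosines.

12875 km

With latitudes φ₁ = -60.000°, φ₂ = 30.000° and longitude difference Δλ = -90.000°:
cos c = sin φ₁ sin φ₂ + cos φ₁ cos φ₂ cos Δλ = (-0.8660)(0.5000) + (0.5000)(0.8660)(0.0000) = -0.43301,
so c = arccos(-0.43301) = 2.01863 rad.
Distance = R·c = 6378.14 × 2.0186 ≈ 12875 km.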